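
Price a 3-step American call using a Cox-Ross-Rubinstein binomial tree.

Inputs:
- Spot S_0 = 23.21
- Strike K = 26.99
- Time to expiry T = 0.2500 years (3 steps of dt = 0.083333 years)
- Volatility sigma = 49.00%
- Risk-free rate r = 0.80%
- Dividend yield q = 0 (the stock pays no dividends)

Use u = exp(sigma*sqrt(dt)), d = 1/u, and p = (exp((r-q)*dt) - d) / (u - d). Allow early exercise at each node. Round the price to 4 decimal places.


dt = T/N = 0.083333
u = exp(sigma*sqrt(dt)) = 1.151944; d = 1/u = 0.868098
p = (exp((r-q)*dt) - d) / (u - d) = 0.467046
Discount per step: exp(-r*dt) = 0.999334
Stock lattice S(k, i) with i counting down-moves:
  k=0: S(0,0) = 23.2100
  k=1: S(1,0) = 26.7366; S(1,1) = 20.1486
  k=2: S(2,0) = 30.7991; S(2,1) = 23.2100; S(2,2) = 17.4909
  k=3: S(3,0) = 35.4788; S(3,1) = 26.7366; S(3,2) = 20.1486; S(3,3) = 15.1838
Terminal payoffs V(N, i) = max(S_T - K, 0):
  V(3,0) = 8.488812; V(3,1) = 0.000000; V(3,2) = 0.000000; V(3,3) = 0.000000
Backward induction: V(k, i) = exp(-r*dt) * [p * V(k+1, i) + (1-p) * V(k+1, i+1)]; then take max(V_cont, immediate exercise) for American.
  V(2,0) = exp(-r*dt) * [p*8.488812 + (1-p)*0.000000] = 3.962020; exercise = 3.809081; V(2,0) = max -> 3.962020
  V(2,1) = exp(-r*dt) * [p*0.000000 + (1-p)*0.000000] = 0.000000; exercise = 0.000000; V(2,1) = max -> 0.000000
  V(2,2) = exp(-r*dt) * [p*0.000000 + (1-p)*0.000000] = 0.000000; exercise = 0.000000; V(2,2) = max -> 0.000000
  V(1,0) = exp(-r*dt) * [p*3.962020 + (1-p)*0.000000] = 1.849211; exercise = 0.000000; V(1,0) = max -> 1.849211
  V(1,1) = exp(-r*dt) * [p*0.000000 + (1-p)*0.000000] = 0.000000; exercise = 0.000000; V(1,1) = max -> 0.000000
  V(0,0) = exp(-r*dt) * [p*1.849211 + (1-p)*0.000000] = 0.863090; exercise = 0.000000; V(0,0) = max -> 0.863090

Answer: Price = V(0,0) = 0.8631


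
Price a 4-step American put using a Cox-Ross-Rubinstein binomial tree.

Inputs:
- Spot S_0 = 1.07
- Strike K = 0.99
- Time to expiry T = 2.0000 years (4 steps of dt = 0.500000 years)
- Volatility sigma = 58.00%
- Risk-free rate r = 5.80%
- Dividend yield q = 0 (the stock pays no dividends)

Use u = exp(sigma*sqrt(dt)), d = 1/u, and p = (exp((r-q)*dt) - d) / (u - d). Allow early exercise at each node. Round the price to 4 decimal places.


Answer: Price = V(0,0) = 0.2297

Derivation:
dt = T/N = 0.500000
u = exp(sigma*sqrt(dt)) = 1.507002; d = 1/u = 0.663569
p = (exp((r-q)*dt) - d) / (u - d) = 0.433770
Discount per step: exp(-r*dt) = 0.971416
Stock lattice S(k, i) with i counting down-moves:
  k=0: S(0,0) = 1.0700
  k=1: S(1,0) = 1.6125; S(1,1) = 0.7100
  k=2: S(2,0) = 2.4300; S(2,1) = 1.0700; S(2,2) = 0.4711
  k=3: S(3,0) = 3.6621; S(3,1) = 1.6125; S(3,2) = 0.7100; S(3,3) = 0.3126
  k=4: S(4,0) = 5.5187; S(4,1) = 2.4300; S(4,2) = 1.0700; S(4,3) = 0.4711; S(4,4) = 0.2075
Terminal payoffs V(N, i) = max(K - S_T, 0):
  V(4,0) = 0.000000; V(4,1) = 0.000000; V(4,2) = 0.000000; V(4,3) = 0.518853; V(4,4) = 0.782543
Backward induction: V(k, i) = exp(-r*dt) * [p * V(k+1, i) + (1-p) * V(k+1, i+1)]; then take max(V_cont, immediate exercise) for American.
  V(3,0) = exp(-r*dt) * [p*0.000000 + (1-p)*0.000000] = 0.000000; exercise = 0.000000; V(3,0) = max -> 0.000000
  V(3,1) = exp(-r*dt) * [p*0.000000 + (1-p)*0.000000] = 0.000000; exercise = 0.000000; V(3,1) = max -> 0.000000
  V(3,2) = exp(-r*dt) * [p*0.000000 + (1-p)*0.518853] = 0.285393; exercise = 0.279981; V(3,2) = max -> 0.285393
  V(3,3) = exp(-r*dt) * [p*0.518853 + (1-p)*0.782543] = 0.649064; exercise = 0.677361; V(3,3) = max -> 0.677361
  V(2,0) = exp(-r*dt) * [p*0.000000 + (1-p)*0.000000] = 0.000000; exercise = 0.000000; V(2,0) = max -> 0.000000
  V(2,1) = exp(-r*dt) * [p*0.000000 + (1-p)*0.285393] = 0.156979; exercise = 0.000000; V(2,1) = max -> 0.156979
  V(2,2) = exp(-r*dt) * [p*0.285393 + (1-p)*0.677361] = 0.492836; exercise = 0.518853; V(2,2) = max -> 0.518853
  V(1,0) = exp(-r*dt) * [p*0.000000 + (1-p)*0.156979] = 0.086346; exercise = 0.000000; V(1,0) = max -> 0.086346
  V(1,1) = exp(-r*dt) * [p*0.156979 + (1-p)*0.518853] = 0.351539; exercise = 0.279981; V(1,1) = max -> 0.351539
  V(0,0) = exp(-r*dt) * [p*0.086346 + (1-p)*0.351539] = 0.229746; exercise = 0.000000; V(0,0) = max -> 0.229746


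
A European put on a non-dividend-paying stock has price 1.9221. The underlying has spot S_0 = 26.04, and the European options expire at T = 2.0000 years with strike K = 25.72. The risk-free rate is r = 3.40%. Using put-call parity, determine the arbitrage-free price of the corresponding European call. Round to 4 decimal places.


Put-call parity: C - P = S_0 * exp(-qT) - K * exp(-rT).
S_0 * exp(-qT) = 26.0400 * 1.00000000 = 26.04000000
K * exp(-rT) = 25.7200 * 0.93426047 = 24.02917938
C = P + S*exp(-qT) - K*exp(-rT)
C = 1.9221 + 26.04000000 - 24.02917938 = 3.9329

Answer: Call price = 3.9329


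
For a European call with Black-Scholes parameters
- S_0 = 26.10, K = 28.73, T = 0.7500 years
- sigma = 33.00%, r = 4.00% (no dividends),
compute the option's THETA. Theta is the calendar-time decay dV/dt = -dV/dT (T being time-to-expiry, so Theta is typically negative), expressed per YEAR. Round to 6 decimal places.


Answer: Theta = -2.371227

Derivation:
d1 = -0.0880688654; d2 = -0.3738572487
phi(d1) = 0.3973981533; exp(-qT) = 1.0000000000; exp(-rT) = 0.9704455335
Theta = -S*exp(-qT)*phi(d1)*sigma/(2*sqrt(T)) - r*K*exp(-rT)*N(d2) + q*S*exp(-qT)*N(d1)
N(d1) = 0.4649109710; N(d2) = 0.3542552622; sqrt(T) = 0.8660254038
Term 1 = -26.1000 * 1.0000000000 * 0.3973981533 * 0.3300 / (2 * 0.8660254038) = -1.9761488978
Term 2 = -0.0400 * 28.7300 * 0.9704455335 * 0.3542552622 = -0.3950782241
Term 3 = 0 (no dividend yield, q = 0)
Theta = -1.9761488978 + (-0.3950782241) + (0.0000000000) = -2.371227


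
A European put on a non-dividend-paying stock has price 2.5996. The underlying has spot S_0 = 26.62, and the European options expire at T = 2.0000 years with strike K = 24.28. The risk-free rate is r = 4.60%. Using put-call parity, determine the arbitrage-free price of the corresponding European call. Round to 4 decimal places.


Put-call parity: C - P = S_0 * exp(-qT) - K * exp(-rT).
S_0 * exp(-qT) = 26.6200 * 1.00000000 = 26.62000000
K * exp(-rT) = 24.2800 * 0.91210515 = 22.14591303
C = P + S*exp(-qT) - K*exp(-rT)
C = 2.5996 + 26.62000000 - 22.14591303 = 7.0737

Answer: Call price = 7.0737


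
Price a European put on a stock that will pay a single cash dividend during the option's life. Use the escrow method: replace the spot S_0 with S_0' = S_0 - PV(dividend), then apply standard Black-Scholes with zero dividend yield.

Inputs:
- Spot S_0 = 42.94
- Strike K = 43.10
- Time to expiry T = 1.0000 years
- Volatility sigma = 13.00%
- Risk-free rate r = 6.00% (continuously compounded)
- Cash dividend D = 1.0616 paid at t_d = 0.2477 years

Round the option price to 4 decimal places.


Answer: Price = 1.5482

Derivation:
PV(D) = D * exp(-r * t_d) = 1.0616 * 0.98524789 = 1.04593916
S_0' = S_0 - PV(D) = 42.9400 - 1.04593916 = 41.89406084
d1 = (ln(S_0'/K) + (r + sigma^2/2)*T) / (sigma*sqrt(T)) = 0.30823903
d2 = d1 - sigma*sqrt(T) = 0.17823903
exp(-rT) = 0.94176453
N(-d1) = 0.37895023; N(-d2) = 0.42926763
P = K * exp(-rT) * N(-d2) - S_0' * N(-d1) = 43.1000 * 0.94176453 * 0.42926763 - 41.89406084 * 0.37895023 = 1.5482


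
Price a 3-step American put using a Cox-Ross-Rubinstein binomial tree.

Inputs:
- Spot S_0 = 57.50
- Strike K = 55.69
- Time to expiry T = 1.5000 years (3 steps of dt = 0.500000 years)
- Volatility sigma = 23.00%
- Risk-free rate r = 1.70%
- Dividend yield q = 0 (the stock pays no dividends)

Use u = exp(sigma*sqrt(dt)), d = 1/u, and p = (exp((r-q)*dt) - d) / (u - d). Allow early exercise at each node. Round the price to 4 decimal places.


Answer: Price = V(0,0) = 5.3920

Derivation:
dt = T/N = 0.500000
u = exp(sigma*sqrt(dt)) = 1.176607; d = 1/u = 0.849902
p = (exp((r-q)*dt) - d) / (u - d) = 0.485559
Discount per step: exp(-r*dt) = 0.991536
Stock lattice S(k, i) with i counting down-moves:
  k=0: S(0,0) = 57.5000
  k=1: S(1,0) = 67.6549; S(1,1) = 48.8693
  k=2: S(2,0) = 79.6032; S(2,1) = 57.5000; S(2,2) = 41.5341
  k=3: S(3,0) = 93.6616; S(3,1) = 67.6549; S(3,2) = 48.8693; S(3,3) = 35.2999
Terminal payoffs V(N, i) = max(K - S_T, 0):
  V(3,0) = 0.000000; V(3,1) = 0.000000; V(3,2) = 6.820651; V(3,3) = 20.390060
Backward induction: V(k, i) = exp(-r*dt) * [p * V(k+1, i) + (1-p) * V(k+1, i+1)]; then take max(V_cont, immediate exercise) for American.
  V(2,0) = exp(-r*dt) * [p*0.000000 + (1-p)*0.000000] = 0.000000; exercise = 0.000000; V(2,0) = max -> 0.000000
  V(2,1) = exp(-r*dt) * [p*0.000000 + (1-p)*6.820651] = 3.479124; exercise = 0.000000; V(2,1) = max -> 3.479124
  V(2,2) = exp(-r*dt) * [p*6.820651 + (1-p)*20.390060] = 13.684497; exercise = 14.155856; V(2,2) = max -> 14.155856
  V(1,0) = exp(-r*dt) * [p*0.000000 + (1-p)*3.479124] = 1.774655; exercise = 0.000000; V(1,0) = max -> 1.774655
  V(1,1) = exp(-r*dt) * [p*3.479124 + (1-p)*14.155856] = 8.895737; exercise = 6.820651; V(1,1) = max -> 8.895737
  V(0,0) = exp(-r*dt) * [p*1.774655 + (1-p)*8.895737] = 5.392004; exercise = 0.000000; V(0,0) = max -> 5.392004


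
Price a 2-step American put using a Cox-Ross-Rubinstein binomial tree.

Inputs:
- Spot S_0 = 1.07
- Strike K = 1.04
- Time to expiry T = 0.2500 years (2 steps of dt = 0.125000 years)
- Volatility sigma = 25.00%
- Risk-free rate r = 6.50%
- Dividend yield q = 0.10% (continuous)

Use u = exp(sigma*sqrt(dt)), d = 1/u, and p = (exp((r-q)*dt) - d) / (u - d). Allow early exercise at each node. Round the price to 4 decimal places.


Answer: Price = V(0,0) = 0.0321

Derivation:
dt = T/N = 0.125000
u = exp(sigma*sqrt(dt)) = 1.092412; d = 1/u = 0.915405
p = (exp((r-q)*dt) - d) / (u - d) = 0.523295
Discount per step: exp(-r*dt) = 0.991908
Stock lattice S(k, i) with i counting down-moves:
  k=0: S(0,0) = 1.0700
  k=1: S(1,0) = 1.1689; S(1,1) = 0.9795
  k=2: S(2,0) = 1.2769; S(2,1) = 1.0700; S(2,2) = 0.8966
Terminal payoffs V(N, i) = max(K - S_T, 0):
  V(2,0) = 0.000000; V(2,1) = 0.000000; V(2,2) = 0.143375
Backward induction: V(k, i) = exp(-r*dt) * [p * V(k+1, i) + (1-p) * V(k+1, i+1)]; then take max(V_cont, immediate exercise) for American.
  V(1,0) = exp(-r*dt) * [p*0.000000 + (1-p)*0.000000] = 0.000000; exercise = 0.000000; V(1,0) = max -> 0.000000
  V(1,1) = exp(-r*dt) * [p*0.000000 + (1-p)*0.143375] = 0.067795; exercise = 0.060516; V(1,1) = max -> 0.067795
  V(0,0) = exp(-r*dt) * [p*0.000000 + (1-p)*0.067795] = 0.032057; exercise = 0.000000; V(0,0) = max -> 0.032057


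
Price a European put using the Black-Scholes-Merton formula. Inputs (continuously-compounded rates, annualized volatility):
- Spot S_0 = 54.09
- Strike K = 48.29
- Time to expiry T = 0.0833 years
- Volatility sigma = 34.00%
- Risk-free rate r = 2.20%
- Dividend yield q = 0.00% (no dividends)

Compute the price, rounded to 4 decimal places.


Answer: Price = 0.2959

Derivation:
d1 = (ln(S/K) + (r - q + 0.5*sigma^2) * T) / (sigma * sqrt(T)) = 1.22360411
d2 = d1 - sigma * sqrt(T) = 1.12547420
exp(-rT) = 0.99816908; exp(-qT) = 1.00000000
P = K * exp(-rT) * N(-d2) - S_0 * exp(-qT) * N(-d1)
N(-d1) = 0.11055080; N(-d2) = 0.13019407
P = 48.2900 * 0.99816908 * 0.13019407 - 54.0900 * 1.00000000 * 0.11055080 = 0.2959


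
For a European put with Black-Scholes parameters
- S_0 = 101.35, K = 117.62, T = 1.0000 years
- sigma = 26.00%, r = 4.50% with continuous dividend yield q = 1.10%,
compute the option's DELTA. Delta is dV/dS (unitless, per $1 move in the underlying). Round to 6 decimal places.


Answer: Delta = -0.615611

Derivation:
d1 = -0.3118431390; d2 = -0.5718431390
phi(d1) = 0.3800085202; exp(-qT) = 0.9890602788; exp(-rT) = 0.9559974818
N(-d1) = 0.6224201313
Delta = -exp(-qT) * N(-d1) = -0.9890602788 * 0.6224201313 = -0.615611


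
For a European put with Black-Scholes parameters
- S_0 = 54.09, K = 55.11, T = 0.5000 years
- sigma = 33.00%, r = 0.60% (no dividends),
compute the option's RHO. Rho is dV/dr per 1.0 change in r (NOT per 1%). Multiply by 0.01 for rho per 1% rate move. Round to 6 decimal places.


Answer: Rho = -15.740210

Derivation:
d1 = 0.0494680676; d2 = -0.1838771702
phi(d1) = 0.3984544551; exp(-qT) = 1.0000000000; exp(-rT) = 0.9970044955
N(-d2) = 0.5729450925
Rho = -K*T*exp(-rT)*N(-d2) = -55.1100 * 0.5000 * 0.9970044955 * 0.5729450925 = -15.740210


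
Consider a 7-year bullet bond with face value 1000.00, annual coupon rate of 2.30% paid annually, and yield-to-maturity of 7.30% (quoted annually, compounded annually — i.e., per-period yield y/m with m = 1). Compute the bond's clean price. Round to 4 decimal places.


Coupon per period c = face * coupon_rate / m = 23.000000
Periods per year m = 1; per-period yield y/m = 0.073000
Number of cashflows N = 7
Cashflows (t years, CF_t, discount factor 1/(1+y/m)^(m*t), PV):
  t = 1.0000: CF_t = 23.000000, DF = 0.931966, PV = 21.435228
  t = 2.0000: CF_t = 23.000000, DF = 0.868561, PV = 19.976914
  t = 3.0000: CF_t = 23.000000, DF = 0.809470, PV = 18.617813
  t = 4.0000: CF_t = 23.000000, DF = 0.754399, PV = 17.351177
  t = 5.0000: CF_t = 23.000000, DF = 0.703075, PV = 16.170715
  t = 6.0000: CF_t = 23.000000, DF = 0.655242, PV = 15.070564
  t = 7.0000: CF_t = 1023.000000, DF = 0.610663, PV = 624.708737
Price P = sum_t PV_t = 733.331149

Answer: Price = 733.3311


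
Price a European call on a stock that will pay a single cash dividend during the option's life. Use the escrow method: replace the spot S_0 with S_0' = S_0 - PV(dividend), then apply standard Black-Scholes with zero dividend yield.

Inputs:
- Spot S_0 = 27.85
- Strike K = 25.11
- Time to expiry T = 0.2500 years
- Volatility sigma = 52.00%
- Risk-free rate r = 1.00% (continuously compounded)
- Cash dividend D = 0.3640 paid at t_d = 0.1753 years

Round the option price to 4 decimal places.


PV(D) = D * exp(-r * t_d) = 0.3640 * 0.99824854 = 0.36336247
S_0' = S_0 - PV(D) = 27.8500 - 0.36336247 = 27.48663753
d1 = (ln(S_0'/K) + (r + sigma^2/2)*T) / (sigma*sqrt(T)) = 0.48743771
d2 = d1 - sigma*sqrt(T) = 0.22743771
exp(-rT) = 0.99750312
N(d1) = 0.68702591; N(d2) = 0.58995830
C = S_0' * N(d1) - K * exp(-rT) * N(d2) = 27.48663753 * 0.68702591 - 25.1100 * 0.99750312 * 0.58995830 = 4.1072

Answer: Price = 4.1072


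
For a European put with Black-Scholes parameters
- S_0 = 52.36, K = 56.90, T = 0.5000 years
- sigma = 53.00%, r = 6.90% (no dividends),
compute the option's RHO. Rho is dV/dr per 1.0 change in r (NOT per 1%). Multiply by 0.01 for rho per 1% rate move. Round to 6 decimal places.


d1 = 0.0575627611; d2 = -0.3172038330
phi(d1) = 0.3982818857; exp(-qT) = 1.0000000000; exp(-rT) = 0.9660883397
N(-d2) = 0.6244555291
Rho = -K*T*exp(-rT)*N(-d2) = -56.9000 * 0.5000 * 0.9660883397 * 0.6244555291 = -17.163293

Answer: Rho = -17.163293


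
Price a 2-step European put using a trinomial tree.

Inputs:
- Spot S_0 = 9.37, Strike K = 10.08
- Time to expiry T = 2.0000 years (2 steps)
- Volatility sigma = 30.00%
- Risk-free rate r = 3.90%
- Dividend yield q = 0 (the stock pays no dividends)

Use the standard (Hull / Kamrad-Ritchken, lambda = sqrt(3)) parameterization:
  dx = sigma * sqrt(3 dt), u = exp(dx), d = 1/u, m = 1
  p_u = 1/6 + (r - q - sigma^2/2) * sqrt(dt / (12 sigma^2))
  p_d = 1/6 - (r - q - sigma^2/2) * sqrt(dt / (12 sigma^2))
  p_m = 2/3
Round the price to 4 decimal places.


Answer: Price = V(0,0) = 1.4729

Derivation:
dt = T/N = 1.000000; dx = sigma*sqrt(3*dt) = 0.519615
u = exp(dx) = 1.681381; d = 1/u = 0.594749
p_u = 0.160893, p_m = 0.666667, p_d = 0.172440
Discount per step: exp(-r*dt) = 0.961751
Stock lattice S(k, j) with j the centered position index:
  k=0: S(0,+0) = 9.3700
  k=1: S(1,-1) = 5.5728; S(1,+0) = 9.3700; S(1,+1) = 15.7545
  k=2: S(2,-2) = 3.3144; S(2,-1) = 5.5728; S(2,+0) = 9.3700; S(2,+1) = 15.7545; S(2,+2) = 26.4894
Terminal payoffs V(N, j) = max(K - S_T, 0):
  V(2,-2) = 6.765580; V(2,-1) = 4.507199; V(2,+0) = 0.710000; V(2,+1) = 0.000000; V(2,+2) = 0.000000
Backward induction: V(k, j) = exp(-r*dt) * [p_u * V(k+1, j+1) + p_m * V(k+1, j) + p_d * V(k+1, j-1)]
  V(1,-1) = exp(-r*dt) * [p_u*0.710000 + p_m*4.507199 + p_d*6.765580] = 4.121766
  V(1,+0) = exp(-r*dt) * [p_u*0.000000 + p_m*0.710000 + p_d*4.507199] = 1.202723
  V(1,+1) = exp(-r*dt) * [p_u*0.000000 + p_m*0.000000 + p_d*0.710000] = 0.117750
  V(0,+0) = exp(-r*dt) * [p_u*0.117750 + p_m*1.202723 + p_d*4.121766] = 1.472939


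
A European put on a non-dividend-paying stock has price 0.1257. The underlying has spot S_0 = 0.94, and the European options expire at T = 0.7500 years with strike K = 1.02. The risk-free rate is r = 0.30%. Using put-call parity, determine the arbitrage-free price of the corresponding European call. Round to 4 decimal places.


Put-call parity: C - P = S_0 * exp(-qT) - K * exp(-rT).
S_0 * exp(-qT) = 0.9400 * 1.00000000 = 0.94000000
K * exp(-rT) = 1.0200 * 0.99775253 = 1.01770758
C = P + S*exp(-qT) - K*exp(-rT)
C = 0.1257 + 0.94000000 - 1.01770758 = 0.0480

Answer: Call price = 0.0480


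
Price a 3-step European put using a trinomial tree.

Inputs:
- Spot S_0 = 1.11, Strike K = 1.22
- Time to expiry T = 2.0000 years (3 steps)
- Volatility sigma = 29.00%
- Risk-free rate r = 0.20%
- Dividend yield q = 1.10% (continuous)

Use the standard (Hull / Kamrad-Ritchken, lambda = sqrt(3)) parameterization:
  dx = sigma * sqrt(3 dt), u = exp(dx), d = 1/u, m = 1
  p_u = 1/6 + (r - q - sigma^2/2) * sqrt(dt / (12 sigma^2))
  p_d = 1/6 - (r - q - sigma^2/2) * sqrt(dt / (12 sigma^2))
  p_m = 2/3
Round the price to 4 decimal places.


dt = T/N = 0.666667; dx = sigma*sqrt(3*dt) = 0.410122
u = exp(dx) = 1.507002; d = 1/u = 0.663569
p_u = 0.125175, p_m = 0.666667, p_d = 0.208158
Discount per step: exp(-r*dt) = 0.998668
Stock lattice S(k, j) with j the centered position index:
  k=0: S(0,+0) = 1.1100
  k=1: S(1,-1) = 0.7366; S(1,+0) = 1.1100; S(1,+1) = 1.6728
  k=2: S(2,-2) = 0.4888; S(2,-1) = 0.7366; S(2,+0) = 1.1100; S(2,+1) = 1.6728; S(2,+2) = 2.5209
  k=3: S(3,-3) = 0.3243; S(3,-2) = 0.4888; S(3,-1) = 0.7366; S(3,+0) = 1.1100; S(3,+1) = 1.6728; S(3,+2) = 2.5209; S(3,+3) = 3.7990
Terminal payoffs V(N, j) = max(K - S_T, 0):
  V(3,-3) = 0.895674; V(3,-2) = 0.731240; V(3,-1) = 0.483438; V(3,+0) = 0.110000; V(3,+1) = 0.000000; V(3,+2) = 0.000000; V(3,+3) = 0.000000
Backward induction: V(k, j) = exp(-r*dt) * [p_u * V(k+1, j+1) + p_m * V(k+1, j) + p_d * V(k+1, j-1)]
  V(2,-2) = exp(-r*dt) * [p_u*0.483438 + p_m*0.731240 + p_d*0.895674] = 0.733471
  V(2,-1) = exp(-r*dt) * [p_u*0.110000 + p_m*0.483438 + p_d*0.731240] = 0.487624
  V(2,+0) = exp(-r*dt) * [p_u*0.000000 + p_m*0.110000 + p_d*0.483438] = 0.173733
  V(2,+1) = exp(-r*dt) * [p_u*0.000000 + p_m*0.000000 + p_d*0.110000] = 0.022867
  V(2,+2) = exp(-r*dt) * [p_u*0.000000 + p_m*0.000000 + p_d*0.000000] = 0.000000
  V(1,-1) = exp(-r*dt) * [p_u*0.173733 + p_m*0.487624 + p_d*0.733471] = 0.498843
  V(1,+0) = exp(-r*dt) * [p_u*0.022867 + p_m*0.173733 + p_d*0.487624] = 0.219894
  V(1,+1) = exp(-r*dt) * [p_u*0.000000 + p_m*0.022867 + p_d*0.173733] = 0.051340
  V(0,+0) = exp(-r*dt) * [p_u*0.051340 + p_m*0.219894 + p_d*0.498843] = 0.256519

Answer: Price = V(0,0) = 0.2565


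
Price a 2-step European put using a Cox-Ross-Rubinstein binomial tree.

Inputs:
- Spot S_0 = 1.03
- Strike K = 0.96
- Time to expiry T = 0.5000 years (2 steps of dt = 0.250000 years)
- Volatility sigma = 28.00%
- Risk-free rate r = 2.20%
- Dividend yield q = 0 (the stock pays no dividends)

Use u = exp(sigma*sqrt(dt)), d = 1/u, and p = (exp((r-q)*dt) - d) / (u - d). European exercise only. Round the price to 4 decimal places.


dt = T/N = 0.250000
u = exp(sigma*sqrt(dt)) = 1.150274; d = 1/u = 0.869358
p = (exp((r-q)*dt) - d) / (u - d) = 0.484690
Discount per step: exp(-r*dt) = 0.994515
Stock lattice S(k, i) with i counting down-moves:
  k=0: S(0,0) = 1.0300
  k=1: S(1,0) = 1.1848; S(1,1) = 0.8954
  k=2: S(2,0) = 1.3628; S(2,1) = 1.0300; S(2,2) = 0.7785
Terminal payoffs V(N, i) = max(K - S_T, 0):
  V(2,0) = 0.000000; V(2,1) = 0.000000; V(2,2) = 0.181543
Backward induction: V(k, i) = exp(-r*dt) * [p * V(k+1, i) + (1-p) * V(k+1, i+1)].
  V(1,0) = exp(-r*dt) * [p*0.000000 + (1-p)*0.000000] = 0.000000
  V(1,1) = exp(-r*dt) * [p*0.000000 + (1-p)*0.181543] = 0.093038
  V(0,0) = exp(-r*dt) * [p*0.000000 + (1-p)*0.093038] = 0.047680

Answer: Price = V(0,0) = 0.0477


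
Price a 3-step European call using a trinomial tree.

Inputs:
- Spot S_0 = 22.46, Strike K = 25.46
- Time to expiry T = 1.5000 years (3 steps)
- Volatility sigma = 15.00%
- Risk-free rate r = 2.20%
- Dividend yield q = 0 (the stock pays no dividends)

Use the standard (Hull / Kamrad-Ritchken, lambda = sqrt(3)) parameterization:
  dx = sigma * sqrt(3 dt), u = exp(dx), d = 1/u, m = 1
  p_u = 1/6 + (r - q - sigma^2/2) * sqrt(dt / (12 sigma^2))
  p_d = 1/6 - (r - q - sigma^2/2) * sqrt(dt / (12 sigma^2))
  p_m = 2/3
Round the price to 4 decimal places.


dt = T/N = 0.500000; dx = sigma*sqrt(3*dt) = 0.183712
u = exp(dx) = 1.201669; d = 1/u = 0.832176
p_u = 0.181296, p_m = 0.666667, p_d = 0.152038
Discount per step: exp(-r*dt) = 0.989060
Stock lattice S(k, j) with j the centered position index:
  k=0: S(0,+0) = 22.4600
  k=1: S(1,-1) = 18.6907; S(1,+0) = 22.4600; S(1,+1) = 26.9895
  k=2: S(2,-2) = 15.5539; S(2,-1) = 18.6907; S(2,+0) = 22.4600; S(2,+1) = 26.9895; S(2,+2) = 32.4324
  k=3: S(3,-3) = 12.9436; S(3,-2) = 15.5539; S(3,-1) = 18.6907; S(3,+0) = 22.4600; S(3,+1) = 26.9895; S(3,+2) = 32.4324; S(3,+3) = 38.9731
Terminal payoffs V(N, j) = max(S_T - K, 0):
  V(3,-3) = 0.000000; V(3,-2) = 0.000000; V(3,-1) = 0.000000; V(3,+0) = 0.000000; V(3,+1) = 1.529494; V(3,+2) = 6.972448; V(3,+3) = 13.513080
Backward induction: V(k, j) = exp(-r*dt) * [p_u * V(k+1, j+1) + p_m * V(k+1, j) + p_d * V(k+1, j-1)]
  V(2,-2) = exp(-r*dt) * [p_u*0.000000 + p_m*0.000000 + p_d*0.000000] = 0.000000
  V(2,-1) = exp(-r*dt) * [p_u*0.000000 + p_m*0.000000 + p_d*0.000000] = 0.000000
  V(2,+0) = exp(-r*dt) * [p_u*1.529494 + p_m*0.000000 + p_d*0.000000] = 0.274257
  V(2,+1) = exp(-r*dt) * [p_u*6.972448 + p_m*1.529494 + p_d*0.000000] = 2.258753
  V(2,+2) = exp(-r*dt) * [p_u*13.513080 + p_m*6.972448 + p_d*1.529494] = 7.250505
  V(1,-1) = exp(-r*dt) * [p_u*0.274257 + p_m*0.000000 + p_d*0.000000] = 0.049178
  V(1,+0) = exp(-r*dt) * [p_u*2.258753 + p_m*0.274257 + p_d*0.000000] = 0.585860
  V(1,+1) = exp(-r*dt) * [p_u*7.250505 + p_m*2.258753 + p_d*0.274257] = 2.830708
  V(0,+0) = exp(-r*dt) * [p_u*2.830708 + p_m*0.585860 + p_d*0.049178] = 0.901276

Answer: Price = V(0,0) = 0.9013


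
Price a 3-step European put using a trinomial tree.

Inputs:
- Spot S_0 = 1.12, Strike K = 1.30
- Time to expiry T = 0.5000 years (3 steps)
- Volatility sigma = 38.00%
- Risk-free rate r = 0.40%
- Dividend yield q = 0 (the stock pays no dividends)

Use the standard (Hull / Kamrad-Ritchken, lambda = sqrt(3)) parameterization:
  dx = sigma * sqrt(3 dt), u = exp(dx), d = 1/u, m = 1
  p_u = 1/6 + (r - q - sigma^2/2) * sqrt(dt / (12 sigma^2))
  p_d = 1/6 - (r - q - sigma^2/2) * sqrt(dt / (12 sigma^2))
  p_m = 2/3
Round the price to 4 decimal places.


Answer: Price = V(0,0) = 0.2414

Derivation:
dt = T/N = 0.166667; dx = sigma*sqrt(3*dt) = 0.268701
u = exp(dx) = 1.308263; d = 1/u = 0.764372
p_u = 0.145515, p_m = 0.666667, p_d = 0.187818
Discount per step: exp(-r*dt) = 0.999334
Stock lattice S(k, j) with j the centered position index:
  k=0: S(0,+0) = 1.1200
  k=1: S(1,-1) = 0.8561; S(1,+0) = 1.1200; S(1,+1) = 1.4653
  k=2: S(2,-2) = 0.6544; S(2,-1) = 0.8561; S(2,+0) = 1.1200; S(2,+1) = 1.4653; S(2,+2) = 1.9169
  k=3: S(3,-3) = 0.5002; S(3,-2) = 0.6544; S(3,-1) = 0.8561; S(3,+0) = 1.1200; S(3,+1) = 1.4653; S(3,+2) = 1.9169; S(3,+3) = 2.5079
Terminal payoffs V(N, j) = max(K - S_T, 0):
  V(3,-3) = 0.799813; V(3,-2) = 0.645624; V(3,-1) = 0.443903; V(3,+0) = 0.180000; V(3,+1) = 0.000000; V(3,+2) = 0.000000; V(3,+3) = 0.000000
Backward induction: V(k, j) = exp(-r*dt) * [p_u * V(k+1, j+1) + p_m * V(k+1, j) + p_d * V(k+1, j-1)]
  V(2,-2) = exp(-r*dt) * [p_u*0.443903 + p_m*0.645624 + p_d*0.799813] = 0.644800
  V(2,-1) = exp(-r*dt) * [p_u*0.180000 + p_m*0.443903 + p_d*0.645624] = 0.443092
  V(2,+0) = exp(-r*dt) * [p_u*0.000000 + p_m*0.180000 + p_d*0.443903] = 0.203237
  V(2,+1) = exp(-r*dt) * [p_u*0.000000 + p_m*0.000000 + p_d*0.180000] = 0.033785
  V(2,+2) = exp(-r*dt) * [p_u*0.000000 + p_m*0.000000 + p_d*0.000000] = 0.000000
  V(1,-1) = exp(-r*dt) * [p_u*0.203237 + p_m*0.443092 + p_d*0.644800] = 0.445777
  V(1,+0) = exp(-r*dt) * [p_u*0.033785 + p_m*0.203237 + p_d*0.443092] = 0.223479
  V(1,+1) = exp(-r*dt) * [p_u*0.000000 + p_m*0.033785 + p_d*0.203237] = 0.060654
  V(0,+0) = exp(-r*dt) * [p_u*0.060654 + p_m*0.223479 + p_d*0.445777] = 0.241376


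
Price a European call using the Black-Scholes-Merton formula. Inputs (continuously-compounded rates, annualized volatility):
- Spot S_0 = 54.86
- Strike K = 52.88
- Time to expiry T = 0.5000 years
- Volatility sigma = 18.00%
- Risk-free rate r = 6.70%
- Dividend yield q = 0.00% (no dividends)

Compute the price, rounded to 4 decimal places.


Answer: Price = 4.9493

Derivation:
d1 = (ln(S/K) + (r - q + 0.5*sigma^2) * T) / (sigma * sqrt(T)) = 0.61564873
d2 = d1 - sigma * sqrt(T) = 0.48836950
exp(-rT) = 0.96705491; exp(-qT) = 1.00000000
C = S_0 * exp(-qT) * N(d1) - K * exp(-rT) * N(d2)
N(d1) = 0.73093681; N(d2) = 0.68735593
C = 54.8600 * 1.00000000 * 0.73093681 - 52.8800 * 0.96705491 * 0.68735593 = 4.9493


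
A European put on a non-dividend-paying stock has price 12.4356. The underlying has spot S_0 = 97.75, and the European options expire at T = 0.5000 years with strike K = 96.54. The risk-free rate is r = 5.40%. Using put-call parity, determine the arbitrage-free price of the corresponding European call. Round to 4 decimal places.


Put-call parity: C - P = S_0 * exp(-qT) - K * exp(-rT).
S_0 * exp(-qT) = 97.7500 * 1.00000000 = 97.75000000
K * exp(-rT) = 96.5400 * 0.97336124 = 93.96829426
C = P + S*exp(-qT) - K*exp(-rT)
C = 12.4356 + 97.75000000 - 93.96829426 = 16.2173

Answer: Call price = 16.2173


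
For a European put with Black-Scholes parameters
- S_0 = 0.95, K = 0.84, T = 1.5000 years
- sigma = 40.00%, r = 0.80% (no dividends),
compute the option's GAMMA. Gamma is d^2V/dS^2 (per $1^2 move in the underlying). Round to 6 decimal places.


Answer: Gamma = 0.748548

Derivation:
d1 = 0.5206392342; d2 = 0.0307412856
phi(d1) = 0.3483766213; exp(-qT) = 1.0000000000; exp(-rT) = 0.9880717129
Gamma = exp(-qT) * phi(d1) / (S * sigma * sqrt(T)) = 1.0000000000 * 0.3483766213 / (0.9500 * 0.4000 * 1.2247448714) = 0.748548


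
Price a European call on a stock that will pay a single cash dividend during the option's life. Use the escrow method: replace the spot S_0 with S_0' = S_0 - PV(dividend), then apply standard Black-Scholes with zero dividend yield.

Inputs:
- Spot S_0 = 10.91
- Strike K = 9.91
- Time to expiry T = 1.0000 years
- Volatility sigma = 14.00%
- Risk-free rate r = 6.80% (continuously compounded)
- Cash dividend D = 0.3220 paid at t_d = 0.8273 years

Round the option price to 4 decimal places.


Answer: Price = 1.4692

Derivation:
PV(D) = D * exp(-r * t_d) = 0.3220 * 0.94529673 = 0.30438555
S_0' = S_0 - PV(D) = 10.9100 - 0.30438555 = 10.60561445
d1 = (ln(S_0'/K) + (r + sigma^2/2)*T) / (sigma*sqrt(T)) = 1.04027984
d2 = d1 - sigma*sqrt(T) = 0.90027984
exp(-rT) = 0.93426047
N(d1) = 0.85089505; N(d2) = 0.81601433
C = S_0' * N(d1) - K * exp(-rT) * N(d2) = 10.60561445 * 0.85089505 - 9.9100 * 0.93426047 * 0.81601433 = 1.4692


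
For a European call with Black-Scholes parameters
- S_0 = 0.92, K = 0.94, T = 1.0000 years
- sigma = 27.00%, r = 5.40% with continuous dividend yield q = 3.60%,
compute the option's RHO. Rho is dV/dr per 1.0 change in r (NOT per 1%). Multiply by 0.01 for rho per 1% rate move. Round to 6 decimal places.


d1 = 0.1220140547; d2 = -0.1479859453
phi(d1) = 0.3959836930; exp(-qT) = 0.9646402935; exp(-rT) = 0.9474321065
N(d2) = 0.4411769301
Rho = K*T*exp(-rT)*N(d2) = 0.9400 * 1.0000 * 0.9474321065 * 0.4411769301 = 0.392906

Answer: Rho = 0.392906


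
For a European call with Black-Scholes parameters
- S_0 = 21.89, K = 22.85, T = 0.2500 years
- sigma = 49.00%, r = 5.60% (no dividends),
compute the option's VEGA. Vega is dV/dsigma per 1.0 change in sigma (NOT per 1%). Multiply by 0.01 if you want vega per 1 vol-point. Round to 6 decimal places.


d1 = 0.0044542620; d2 = -0.2405457380
phi(d1) = 0.3989383228; exp(-qT) = 1.0000000000; exp(-rT) = 0.9860975443
Vega = S * exp(-qT) * phi(d1) * sqrt(T) = 21.8900 * 1.0000000000 * 0.3989383228 * 0.5000000000 = 4.366380

Answer: Vega = 4.366380


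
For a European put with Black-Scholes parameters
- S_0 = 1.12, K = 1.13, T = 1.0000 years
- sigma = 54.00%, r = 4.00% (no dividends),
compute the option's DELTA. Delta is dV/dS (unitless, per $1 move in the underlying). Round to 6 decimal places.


d1 = 0.3276130603; d2 = -0.2123869397
phi(d1) = 0.3780973065; exp(-qT) = 1.0000000000; exp(-rT) = 0.9607894392
N(-d1) = 0.3716021229
Delta = -exp(-qT) * N(-d1) = -1.0000000000 * 0.3716021229 = -0.371602

Answer: Delta = -0.371602


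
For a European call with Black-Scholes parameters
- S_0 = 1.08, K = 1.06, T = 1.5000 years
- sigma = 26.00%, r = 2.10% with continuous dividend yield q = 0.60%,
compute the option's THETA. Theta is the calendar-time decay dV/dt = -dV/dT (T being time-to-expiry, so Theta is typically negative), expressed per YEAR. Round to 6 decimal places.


Answer: Theta = -0.050063

Derivation:
d1 = 0.2885754324; d2 = -0.0298582342
phi(d1) = 0.3826722412; exp(-qT) = 0.9910403788; exp(-rT) = 0.9689909565
Theta = -S*exp(-qT)*phi(d1)*sigma/(2*sqrt(T)) - r*K*exp(-rT)*N(d2) + q*S*exp(-qT)*N(d1)
N(d1) = 0.6135468509; N(d2) = 0.4880900576; sqrt(T) = 1.2247448714
Term 1 = -1.0800 * 0.9910403788 * 0.3826722412 * 0.2600 / (2 * 1.2247448714) = -0.0434750197
Term 2 = -0.0210 * 1.0600 * 0.9689909565 * 0.4880900576 = -0.0105279750
Term 3 = 0.0060 * 1.0800 * 0.9910403788 * 0.6135468509 = 0.0039401621
Theta = -0.0434750197 + (-0.0105279750) + (0.0039401621) = -0.050063


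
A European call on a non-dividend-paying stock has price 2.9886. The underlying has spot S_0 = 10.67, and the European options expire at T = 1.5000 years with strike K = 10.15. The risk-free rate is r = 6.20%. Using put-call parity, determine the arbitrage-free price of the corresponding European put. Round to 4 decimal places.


Answer: Put price = 1.5672

Derivation:
Put-call parity: C - P = S_0 * exp(-qT) - K * exp(-rT).
S_0 * exp(-qT) = 10.6700 * 1.00000000 = 10.67000000
K * exp(-rT) = 10.1500 * 0.91119350 = 9.24861403
P = C - S*exp(-qT) + K*exp(-rT)
P = 2.9886 - 10.67000000 + 9.24861403 = 1.5672


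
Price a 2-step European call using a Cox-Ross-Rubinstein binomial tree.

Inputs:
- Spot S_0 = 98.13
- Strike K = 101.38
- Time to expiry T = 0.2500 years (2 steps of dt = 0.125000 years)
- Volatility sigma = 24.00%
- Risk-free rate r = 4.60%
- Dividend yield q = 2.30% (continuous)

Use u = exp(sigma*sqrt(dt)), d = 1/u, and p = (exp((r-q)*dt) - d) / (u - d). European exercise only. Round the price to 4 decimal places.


Answer: Price = V(0,0) = 3.6199

Derivation:
dt = T/N = 0.125000
u = exp(sigma*sqrt(dt)) = 1.088557; d = 1/u = 0.918647
p = (exp((r-q)*dt) - d) / (u - d) = 0.495745
Discount per step: exp(-r*dt) = 0.994266
Stock lattice S(k, i) with i counting down-moves:
  k=0: S(0,0) = 98.1300
  k=1: S(1,0) = 106.8201; S(1,1) = 90.1469
  k=2: S(2,0) = 116.2797; S(2,1) = 98.1300; S(2,2) = 82.8132
Terminal payoffs V(N, i) = max(S_T - K, 0):
  V(2,0) = 14.899730; V(2,1) = 0.000000; V(2,2) = 0.000000
Backward induction: V(k, i) = exp(-r*dt) * [p * V(k+1, i) + (1-p) * V(k+1, i+1)].
  V(1,0) = exp(-r*dt) * [p*14.899730 + (1-p)*0.000000] = 7.344111
  V(1,1) = exp(-r*dt) * [p*0.000000 + (1-p)*0.000000] = 0.000000
  V(0,0) = exp(-r*dt) * [p*7.344111 + (1-p)*0.000000] = 3.619929


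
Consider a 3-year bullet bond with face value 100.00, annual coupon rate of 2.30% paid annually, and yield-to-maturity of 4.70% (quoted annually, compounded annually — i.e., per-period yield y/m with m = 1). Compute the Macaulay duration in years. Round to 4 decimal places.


Answer: Macaulay duration = 2.9305 years

Derivation:
Coupon per period c = face * coupon_rate / m = 2.300000
Periods per year m = 1; per-period yield y/m = 0.047000
Number of cashflows N = 3
Cashflows (t years, CF_t, discount factor 1/(1+y/m)^(m*t), PV):
  t = 1.0000: CF_t = 2.300000, DF = 0.955110, PV = 2.196753
  t = 2.0000: CF_t = 2.300000, DF = 0.912235, PV = 2.098140
  t = 3.0000: CF_t = 102.300000, DF = 0.871284, PV = 89.132398
Price P = sum_t PV_t = 93.427290
Macaulay numerator sum_t t * PV_t:
  t * PV_t at t = 1.0000: 2.196753
  t * PV_t at t = 2.0000: 4.196280
  t * PV_t at t = 3.0000: 267.397193
Macaulay duration D = (sum_t t * PV_t) / P = 273.790225 / 93.427290 = 2.930517


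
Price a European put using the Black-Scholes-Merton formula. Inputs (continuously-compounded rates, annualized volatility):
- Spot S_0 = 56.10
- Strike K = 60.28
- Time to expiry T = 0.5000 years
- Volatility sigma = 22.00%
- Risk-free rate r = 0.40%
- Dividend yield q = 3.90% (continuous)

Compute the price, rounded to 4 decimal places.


Answer: Price = 6.7136

Derivation:
d1 = (ln(S/K) + (r - q + 0.5*sigma^2) * T) / (sigma * sqrt(T)) = -0.49667541
d2 = d1 - sigma * sqrt(T) = -0.65223890
exp(-rT) = 0.99800200; exp(-qT) = 0.98068890
P = K * exp(-rT) * N(-d2) - S_0 * exp(-qT) * N(-d1)
N(-d1) = 0.69029102; N(-d2) = 0.74287647
P = 60.2800 * 0.99800200 * 0.74287647 - 56.1000 * 0.98068890 * 0.69029102 = 6.7136


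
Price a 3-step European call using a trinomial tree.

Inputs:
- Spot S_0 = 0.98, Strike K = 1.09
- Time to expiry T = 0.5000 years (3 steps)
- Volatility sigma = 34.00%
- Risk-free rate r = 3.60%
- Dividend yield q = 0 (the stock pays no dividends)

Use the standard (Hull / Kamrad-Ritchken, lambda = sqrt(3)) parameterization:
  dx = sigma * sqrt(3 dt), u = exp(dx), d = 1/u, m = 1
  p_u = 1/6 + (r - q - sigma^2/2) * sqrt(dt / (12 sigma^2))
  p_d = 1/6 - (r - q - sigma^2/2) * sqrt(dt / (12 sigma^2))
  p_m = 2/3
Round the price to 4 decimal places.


dt = T/N = 0.166667; dx = sigma*sqrt(3*dt) = 0.240416
u = exp(dx) = 1.271778; d = 1/u = 0.786300
p_u = 0.159110, p_m = 0.666667, p_d = 0.174223
Discount per step: exp(-r*dt) = 0.994018
Stock lattice S(k, j) with j the centered position index:
  k=0: S(0,+0) = 0.9800
  k=1: S(1,-1) = 0.7706; S(1,+0) = 0.9800; S(1,+1) = 1.2463
  k=2: S(2,-2) = 0.6059; S(2,-1) = 0.7706; S(2,+0) = 0.9800; S(2,+1) = 1.2463; S(2,+2) = 1.5851
  k=3: S(3,-3) = 0.4764; S(3,-2) = 0.6059; S(3,-1) = 0.7706; S(3,+0) = 0.9800; S(3,+1) = 1.2463; S(3,+2) = 1.5851; S(3,+3) = 2.0159
Terminal payoffs V(N, j) = max(S_T - K, 0):
  V(3,-3) = 0.000000; V(3,-2) = 0.000000; V(3,-1) = 0.000000; V(3,+0) = 0.000000; V(3,+1) = 0.156343; V(3,+2) = 0.495072; V(3,+3) = 0.925861
Backward induction: V(k, j) = exp(-r*dt) * [p_u * V(k+1, j+1) + p_m * V(k+1, j) + p_d * V(k+1, j-1)]
  V(2,-2) = exp(-r*dt) * [p_u*0.000000 + p_m*0.000000 + p_d*0.000000] = 0.000000
  V(2,-1) = exp(-r*dt) * [p_u*0.000000 + p_m*0.000000 + p_d*0.000000] = 0.000000
  V(2,+0) = exp(-r*dt) * [p_u*0.156343 + p_m*0.000000 + p_d*0.000000] = 0.024727
  V(2,+1) = exp(-r*dt) * [p_u*0.495072 + p_m*0.156343 + p_d*0.000000] = 0.181905
  V(2,+2) = exp(-r*dt) * [p_u*0.925861 + p_m*0.495072 + p_d*0.156343] = 0.501582
  V(1,-1) = exp(-r*dt) * [p_u*0.024727 + p_m*0.000000 + p_d*0.000000] = 0.003911
  V(1,+0) = exp(-r*dt) * [p_u*0.181905 + p_m*0.024727 + p_d*0.000000] = 0.045156
  V(1,+1) = exp(-r*dt) * [p_u*0.501582 + p_m*0.181905 + p_d*0.024727] = 0.204156
  V(0,+0) = exp(-r*dt) * [p_u*0.204156 + p_m*0.045156 + p_d*0.003911] = 0.062890

Answer: Price = V(0,0) = 0.0629


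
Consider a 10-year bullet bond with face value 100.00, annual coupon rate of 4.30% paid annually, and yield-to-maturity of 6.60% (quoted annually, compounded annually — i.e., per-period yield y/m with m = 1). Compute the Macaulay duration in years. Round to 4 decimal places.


Answer: Macaulay duration = 8.1498 years

Derivation:
Coupon per period c = face * coupon_rate / m = 4.300000
Periods per year m = 1; per-period yield y/m = 0.066000
Number of cashflows N = 10
Cashflows (t years, CF_t, discount factor 1/(1+y/m)^(m*t), PV):
  t = 1.0000: CF_t = 4.300000, DF = 0.938086, PV = 4.033771
  t = 2.0000: CF_t = 4.300000, DF = 0.880006, PV = 3.784025
  t = 3.0000: CF_t = 4.300000, DF = 0.825521, PV = 3.549742
  t = 4.0000: CF_t = 4.300000, DF = 0.774410, PV = 3.329965
  t = 5.0000: CF_t = 4.300000, DF = 0.726464, PV = 3.123794
  t = 6.0000: CF_t = 4.300000, DF = 0.681486, PV = 2.930389
  t = 7.0000: CF_t = 4.300000, DF = 0.639292, PV = 2.748957
  t = 8.0000: CF_t = 4.300000, DF = 0.599711, PV = 2.578759
  t = 9.0000: CF_t = 4.300000, DF = 0.562581, PV = 2.419099
  t = 10.0000: CF_t = 104.300000, DF = 0.527750, PV = 55.044288
Price P = sum_t PV_t = 83.542791
Macaulay numerator sum_t t * PV_t:
  t * PV_t at t = 1.0000: 4.033771
  t * PV_t at t = 2.0000: 7.568051
  t * PV_t at t = 3.0000: 10.649227
  t * PV_t at t = 4.0000: 13.319859
  t * PV_t at t = 5.0000: 15.618972
  t * PV_t at t = 6.0000: 17.582332
  t * PV_t at t = 7.0000: 19.242702
  t * PV_t at t = 8.0000: 20.630075
  t * PV_t at t = 9.0000: 21.771890
  t * PV_t at t = 10.0000: 550.442884
Macaulay duration D = (sum_t t * PV_t) / P = 680.859763 / 83.542791 = 8.149833


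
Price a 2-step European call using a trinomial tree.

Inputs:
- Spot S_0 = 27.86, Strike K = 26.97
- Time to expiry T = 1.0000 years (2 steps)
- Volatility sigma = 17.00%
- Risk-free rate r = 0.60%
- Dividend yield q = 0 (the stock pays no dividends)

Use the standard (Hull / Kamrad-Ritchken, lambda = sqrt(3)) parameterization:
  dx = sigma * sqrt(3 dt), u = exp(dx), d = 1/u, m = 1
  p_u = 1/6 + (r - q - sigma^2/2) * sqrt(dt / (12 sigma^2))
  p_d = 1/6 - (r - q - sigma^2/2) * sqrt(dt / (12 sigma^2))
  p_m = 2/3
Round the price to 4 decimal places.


dt = T/N = 0.500000; dx = sigma*sqrt(3*dt) = 0.208207
u = exp(dx) = 1.231468; d = 1/u = 0.812039
p_u = 0.156520, p_m = 0.666667, p_d = 0.176813
Discount per step: exp(-r*dt) = 0.997004
Stock lattice S(k, j) with j the centered position index:
  k=0: S(0,+0) = 27.8600
  k=1: S(1,-1) = 22.6234; S(1,+0) = 27.8600; S(1,+1) = 34.3087
  k=2: S(2,-2) = 18.3711; S(2,-1) = 22.6234; S(2,+0) = 27.8600; S(2,+1) = 34.3087; S(2,+2) = 42.2500
Terminal payoffs V(N, j) = max(S_T - K, 0):
  V(2,-2) = 0.000000; V(2,-1) = 0.000000; V(2,+0) = 0.890000; V(2,+1) = 7.338687; V(2,+2) = 15.280037
Backward induction: V(k, j) = exp(-r*dt) * [p_u * V(k+1, j+1) + p_m * V(k+1, j) + p_d * V(k+1, j-1)]
  V(1,-1) = exp(-r*dt) * [p_u*0.890000 + p_m*0.000000 + p_d*0.000000] = 0.138886
  V(1,+0) = exp(-r*dt) * [p_u*7.338687 + p_m*0.890000 + p_d*0.000000] = 1.736770
  V(1,+1) = exp(-r*dt) * [p_u*15.280037 + p_m*7.338687 + p_d*0.890000] = 7.419170
  V(0,+0) = exp(-r*dt) * [p_u*7.419170 + p_m*1.736770 + p_d*0.138886] = 2.336635

Answer: Price = V(0,0) = 2.3366


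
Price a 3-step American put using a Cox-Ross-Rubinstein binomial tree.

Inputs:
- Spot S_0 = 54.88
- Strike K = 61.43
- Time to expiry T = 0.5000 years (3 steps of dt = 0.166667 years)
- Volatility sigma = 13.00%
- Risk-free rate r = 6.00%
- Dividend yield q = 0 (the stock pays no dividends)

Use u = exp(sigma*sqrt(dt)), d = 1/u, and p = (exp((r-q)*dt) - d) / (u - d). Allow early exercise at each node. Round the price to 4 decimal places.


dt = T/N = 0.166667
u = exp(sigma*sqrt(dt)) = 1.054506; d = 1/u = 0.948311
p = (exp((r-q)*dt) - d) / (u - d) = 0.581374
Discount per step: exp(-r*dt) = 0.990050
Stock lattice S(k, i) with i counting down-moves:
  k=0: S(0,0) = 54.8800
  k=1: S(1,0) = 57.8713; S(1,1) = 52.0433
  k=2: S(2,0) = 61.0256; S(2,1) = 54.8800; S(2,2) = 49.3533
  k=3: S(3,0) = 64.3519; S(3,1) = 57.8713; S(3,2) = 52.0433; S(3,3) = 46.8023
Terminal payoffs V(N, i) = max(K - S_T, 0):
  V(3,0) = 0.000000; V(3,1) = 3.558718; V(3,2) = 9.386667; V(3,3) = 14.627709
Backward induction: V(k, i) = exp(-r*dt) * [p * V(k+1, i) + (1-p) * V(k+1, i+1)]; then take max(V_cont, immediate exercise) for American.
  V(2,0) = exp(-r*dt) * [p*0.000000 + (1-p)*3.558718] = 1.474947; exercise = 0.404394; V(2,0) = max -> 1.474947
  V(2,1) = exp(-r*dt) * [p*3.558718 + (1-p)*9.386667] = 5.938761; exercise = 6.550000; V(2,1) = max -> 6.550000
  V(2,2) = exp(-r*dt) * [p*9.386667 + (1-p)*14.627709] = 11.465471; exercise = 12.076710; V(2,2) = max -> 12.076710
  V(1,0) = exp(-r*dt) * [p*1.474947 + (1-p)*6.550000] = 3.563679; exercise = 3.558718; V(1,0) = max -> 3.563679
  V(1,1) = exp(-r*dt) * [p*6.550000 + (1-p)*12.076710] = 8.775428; exercise = 9.386667; V(1,1) = max -> 9.386667
  V(0,0) = exp(-r*dt) * [p*3.563679 + (1-p)*9.386667] = 5.941616; exercise = 6.550000; V(0,0) = max -> 6.550000

Answer: Price = V(0,0) = 6.5500
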